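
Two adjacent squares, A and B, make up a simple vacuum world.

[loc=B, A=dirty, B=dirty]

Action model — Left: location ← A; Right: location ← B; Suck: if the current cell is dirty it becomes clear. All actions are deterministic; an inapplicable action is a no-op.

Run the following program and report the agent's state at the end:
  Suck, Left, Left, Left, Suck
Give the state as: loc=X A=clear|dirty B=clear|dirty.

t=1 Suck ⇒ loc=B A=dirty B=clear
t=2 Left ⇒ loc=A A=dirty B=clear
t=3 Left ⇒ loc=A A=dirty B=clear
t=4 Left ⇒ loc=A A=dirty B=clear
t=5 Suck ⇒ loc=A A=clear B=clear

loc=A A=clear B=clear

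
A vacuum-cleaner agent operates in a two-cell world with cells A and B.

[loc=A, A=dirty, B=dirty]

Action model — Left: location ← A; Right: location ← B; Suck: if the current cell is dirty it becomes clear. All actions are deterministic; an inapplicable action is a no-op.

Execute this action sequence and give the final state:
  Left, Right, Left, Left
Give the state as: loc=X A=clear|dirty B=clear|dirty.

loc=A A=dirty B=dirty

1) do Left; now loc=A A=dirty B=dirty
2) do Right; now loc=B A=dirty B=dirty
3) do Left; now loc=A A=dirty B=dirty
4) do Left; now loc=A A=dirty B=dirty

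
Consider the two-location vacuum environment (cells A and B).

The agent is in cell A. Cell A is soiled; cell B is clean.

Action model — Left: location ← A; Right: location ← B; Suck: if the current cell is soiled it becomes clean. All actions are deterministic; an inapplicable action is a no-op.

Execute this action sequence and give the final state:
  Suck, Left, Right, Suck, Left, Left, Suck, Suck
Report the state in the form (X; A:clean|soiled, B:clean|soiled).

(A; A:clean, B:clean)

Suck (#1): (A; A:clean, B:clean)
Left (#2): (A; A:clean, B:clean)
Right (#3): (B; A:clean, B:clean)
Suck (#4): (B; A:clean, B:clean)
Left (#5): (A; A:clean, B:clean)
Left (#6): (A; A:clean, B:clean)
Suck (#7): (A; A:clean, B:clean)
Suck (#8): (A; A:clean, B:clean)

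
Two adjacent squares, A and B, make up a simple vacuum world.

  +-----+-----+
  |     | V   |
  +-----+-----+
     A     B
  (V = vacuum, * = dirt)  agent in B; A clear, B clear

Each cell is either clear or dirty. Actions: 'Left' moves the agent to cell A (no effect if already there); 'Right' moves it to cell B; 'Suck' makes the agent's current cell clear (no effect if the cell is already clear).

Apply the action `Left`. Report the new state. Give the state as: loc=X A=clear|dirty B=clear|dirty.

start: loc=B A=clear B=clear
Left (#1): loc=A A=clear B=clear

loc=A A=clear B=clear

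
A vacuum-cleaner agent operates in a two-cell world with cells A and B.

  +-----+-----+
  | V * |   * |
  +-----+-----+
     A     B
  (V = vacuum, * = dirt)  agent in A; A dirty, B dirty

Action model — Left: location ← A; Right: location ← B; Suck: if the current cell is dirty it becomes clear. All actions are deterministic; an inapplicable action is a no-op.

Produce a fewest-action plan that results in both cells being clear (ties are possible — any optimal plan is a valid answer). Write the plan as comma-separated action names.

t=1 Suck ⇒ (A; A:clear, B:dirty)
t=2 Right ⇒ (B; A:clear, B:dirty)
t=3 Suck ⇒ (B; A:clear, B:clear)
min 3: Suck A + move + Suck B

Suck, Right, Suck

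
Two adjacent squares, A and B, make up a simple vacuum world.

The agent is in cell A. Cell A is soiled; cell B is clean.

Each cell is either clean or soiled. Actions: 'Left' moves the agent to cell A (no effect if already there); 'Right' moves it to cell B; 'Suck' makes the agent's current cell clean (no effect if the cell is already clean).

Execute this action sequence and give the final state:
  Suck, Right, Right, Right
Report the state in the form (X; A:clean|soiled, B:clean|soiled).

1) do Suck; now (A; A:clean, B:clean)
2) do Right; now (B; A:clean, B:clean)
3) do Right; now (B; A:clean, B:clean)
4) do Right; now (B; A:clean, B:clean)

(B; A:clean, B:clean)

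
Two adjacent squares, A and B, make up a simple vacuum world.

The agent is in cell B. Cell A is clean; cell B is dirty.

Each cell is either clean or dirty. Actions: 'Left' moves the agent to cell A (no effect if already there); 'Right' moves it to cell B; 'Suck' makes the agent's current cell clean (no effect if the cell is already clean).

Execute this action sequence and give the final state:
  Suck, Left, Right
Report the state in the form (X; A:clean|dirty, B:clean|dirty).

1. Suck → (B; A:clean, B:clean)
2. Left → (A; A:clean, B:clean)
3. Right → (B; A:clean, B:clean)

(B; A:clean, B:clean)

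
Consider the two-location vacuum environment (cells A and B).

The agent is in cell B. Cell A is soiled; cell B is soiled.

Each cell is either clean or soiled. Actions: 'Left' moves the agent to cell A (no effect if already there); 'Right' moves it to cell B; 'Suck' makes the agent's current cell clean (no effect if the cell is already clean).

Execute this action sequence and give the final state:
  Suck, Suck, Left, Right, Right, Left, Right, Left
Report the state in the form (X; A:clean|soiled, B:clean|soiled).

(A; A:soiled, B:clean)

1) do Suck; now (B; A:soiled, B:clean)
2) do Suck; now (B; A:soiled, B:clean)
3) do Left; now (A; A:soiled, B:clean)
4) do Right; now (B; A:soiled, B:clean)
5) do Right; now (B; A:soiled, B:clean)
6) do Left; now (A; A:soiled, B:clean)
7) do Right; now (B; A:soiled, B:clean)
8) do Left; now (A; A:soiled, B:clean)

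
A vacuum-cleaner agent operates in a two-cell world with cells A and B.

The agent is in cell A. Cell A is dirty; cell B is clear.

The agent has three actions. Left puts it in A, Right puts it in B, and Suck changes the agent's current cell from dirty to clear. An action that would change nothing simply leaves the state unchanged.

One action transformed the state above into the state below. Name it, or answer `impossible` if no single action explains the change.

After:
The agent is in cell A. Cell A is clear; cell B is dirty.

try  Left: <A|dirty|clear>
try Right: <B|dirty|clear>
try  Suck: <A|clear|clear>
no single action produces the after-state

impossible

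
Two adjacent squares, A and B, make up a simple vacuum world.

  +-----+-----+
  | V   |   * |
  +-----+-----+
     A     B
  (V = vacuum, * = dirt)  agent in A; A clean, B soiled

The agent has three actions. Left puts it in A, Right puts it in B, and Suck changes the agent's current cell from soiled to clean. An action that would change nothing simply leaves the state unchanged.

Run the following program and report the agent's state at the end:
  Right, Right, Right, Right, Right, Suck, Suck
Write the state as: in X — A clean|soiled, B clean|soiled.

1. Right → in B — A clean, B soiled
2. Right → in B — A clean, B soiled
3. Right → in B — A clean, B soiled
4. Right → in B — A clean, B soiled
5. Right → in B — A clean, B soiled
6. Suck → in B — A clean, B clean
7. Suck → in B — A clean, B clean

in B — A clean, B clean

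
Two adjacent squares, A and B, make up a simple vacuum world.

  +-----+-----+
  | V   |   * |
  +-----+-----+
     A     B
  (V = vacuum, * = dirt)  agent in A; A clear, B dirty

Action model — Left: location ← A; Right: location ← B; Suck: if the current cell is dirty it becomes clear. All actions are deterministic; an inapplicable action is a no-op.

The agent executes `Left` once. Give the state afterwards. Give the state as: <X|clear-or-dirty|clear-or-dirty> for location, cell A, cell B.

start: <A|clear|dirty>
1) do Left; now <A|clear|dirty>

<A|clear|dirty>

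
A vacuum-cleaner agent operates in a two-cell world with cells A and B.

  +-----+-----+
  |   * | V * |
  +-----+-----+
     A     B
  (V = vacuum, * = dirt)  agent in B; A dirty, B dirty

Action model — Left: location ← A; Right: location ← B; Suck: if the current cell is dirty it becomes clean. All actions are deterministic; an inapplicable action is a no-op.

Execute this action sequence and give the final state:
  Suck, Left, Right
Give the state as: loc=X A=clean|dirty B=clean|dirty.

loc=B A=dirty B=clean

step 1/3 (Suck): loc=B A=dirty B=clean
step 2/3 (Left): loc=A A=dirty B=clean
step 3/3 (Right): loc=B A=dirty B=clean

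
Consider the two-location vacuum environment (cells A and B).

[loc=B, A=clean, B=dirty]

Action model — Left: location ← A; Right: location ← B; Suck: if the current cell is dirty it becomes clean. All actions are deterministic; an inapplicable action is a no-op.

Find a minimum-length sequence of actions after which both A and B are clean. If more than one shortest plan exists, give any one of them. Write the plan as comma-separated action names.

Suck

t=1 Suck ⇒ <B|clean|clean>
min 1: B is dirty, one Suck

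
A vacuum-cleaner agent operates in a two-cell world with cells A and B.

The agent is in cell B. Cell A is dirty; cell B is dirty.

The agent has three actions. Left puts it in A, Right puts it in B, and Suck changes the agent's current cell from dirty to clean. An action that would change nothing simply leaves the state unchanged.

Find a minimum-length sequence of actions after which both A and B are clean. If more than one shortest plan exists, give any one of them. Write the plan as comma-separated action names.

t=1 Suck ⇒ in B — A dirty, B clean
t=2 Left ⇒ in A — A dirty, B clean
t=3 Suck ⇒ in A — A clean, B clean
min 3: Suck B + move + Suck A

Suck, Left, Suck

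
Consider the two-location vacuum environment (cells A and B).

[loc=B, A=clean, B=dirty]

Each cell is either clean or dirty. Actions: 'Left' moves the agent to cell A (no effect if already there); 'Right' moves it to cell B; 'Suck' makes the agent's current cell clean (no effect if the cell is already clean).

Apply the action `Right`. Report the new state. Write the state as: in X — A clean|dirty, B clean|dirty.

in B — A clean, B dirty

start: in B — A clean, B dirty
t=1 Right ⇒ in B — A clean, B dirty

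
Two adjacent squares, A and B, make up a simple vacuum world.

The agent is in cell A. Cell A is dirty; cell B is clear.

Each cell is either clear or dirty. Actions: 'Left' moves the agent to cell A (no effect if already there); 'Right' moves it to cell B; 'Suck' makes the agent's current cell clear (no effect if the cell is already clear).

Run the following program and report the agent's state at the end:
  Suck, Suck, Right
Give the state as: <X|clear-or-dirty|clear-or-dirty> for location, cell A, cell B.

step 1/3 (Suck): <A|clear|clear>
step 2/3 (Suck): <A|clear|clear>
step 3/3 (Right): <B|clear|clear>

<B|clear|clear>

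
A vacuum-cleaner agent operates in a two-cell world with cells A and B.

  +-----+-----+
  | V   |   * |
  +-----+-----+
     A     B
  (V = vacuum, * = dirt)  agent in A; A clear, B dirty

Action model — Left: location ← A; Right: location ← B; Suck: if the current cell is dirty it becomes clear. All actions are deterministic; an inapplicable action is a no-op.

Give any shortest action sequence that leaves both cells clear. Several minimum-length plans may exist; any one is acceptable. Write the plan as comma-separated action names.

1) do Right; now in B — A clear, B dirty
2) do Suck; now in B — A clear, B clear
min 2: go B then Suck

Right, Suck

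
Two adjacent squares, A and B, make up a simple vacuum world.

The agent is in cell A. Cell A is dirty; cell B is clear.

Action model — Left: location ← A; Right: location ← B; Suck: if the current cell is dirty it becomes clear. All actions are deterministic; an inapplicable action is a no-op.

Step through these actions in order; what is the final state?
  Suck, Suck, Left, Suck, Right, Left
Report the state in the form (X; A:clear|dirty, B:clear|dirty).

(A; A:clear, B:clear)

Suck (#1): (A; A:clear, B:clear)
Suck (#2): (A; A:clear, B:clear)
Left (#3): (A; A:clear, B:clear)
Suck (#4): (A; A:clear, B:clear)
Right (#5): (B; A:clear, B:clear)
Left (#6): (A; A:clear, B:clear)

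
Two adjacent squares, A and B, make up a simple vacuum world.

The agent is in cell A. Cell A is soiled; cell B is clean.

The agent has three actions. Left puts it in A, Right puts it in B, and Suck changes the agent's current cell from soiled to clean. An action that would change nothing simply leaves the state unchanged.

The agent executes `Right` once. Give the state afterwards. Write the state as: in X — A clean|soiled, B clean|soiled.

in B — A soiled, B clean

start: in A — A soiled, B clean
1. Right → in B — A soiled, B clean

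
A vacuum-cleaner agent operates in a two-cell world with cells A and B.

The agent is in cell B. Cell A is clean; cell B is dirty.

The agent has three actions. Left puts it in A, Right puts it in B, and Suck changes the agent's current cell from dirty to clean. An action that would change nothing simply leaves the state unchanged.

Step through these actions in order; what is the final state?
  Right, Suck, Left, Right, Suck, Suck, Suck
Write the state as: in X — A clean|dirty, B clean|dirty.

in B — A clean, B clean

Right (#1): in B — A clean, B dirty
Suck (#2): in B — A clean, B clean
Left (#3): in A — A clean, B clean
Right (#4): in B — A clean, B clean
Suck (#5): in B — A clean, B clean
Suck (#6): in B — A clean, B clean
Suck (#7): in B — A clean, B clean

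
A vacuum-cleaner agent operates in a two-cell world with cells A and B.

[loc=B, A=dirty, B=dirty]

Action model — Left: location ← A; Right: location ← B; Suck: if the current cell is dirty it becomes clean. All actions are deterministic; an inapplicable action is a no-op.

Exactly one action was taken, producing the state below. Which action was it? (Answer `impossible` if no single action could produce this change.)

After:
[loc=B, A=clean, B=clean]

impossible

try  Left: in A — A dirty, B dirty
try Right: in B — A dirty, B dirty
try  Suck: in B — A dirty, B clean
no single action produces the after-state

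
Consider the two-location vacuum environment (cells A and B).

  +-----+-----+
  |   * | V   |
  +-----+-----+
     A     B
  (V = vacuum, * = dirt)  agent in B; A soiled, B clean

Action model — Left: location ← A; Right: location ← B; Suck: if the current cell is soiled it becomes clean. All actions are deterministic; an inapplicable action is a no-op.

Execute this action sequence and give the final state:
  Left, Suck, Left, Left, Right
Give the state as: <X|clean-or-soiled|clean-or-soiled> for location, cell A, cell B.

step 1/5 (Left): <A|soiled|clean>
step 2/5 (Suck): <A|clean|clean>
step 3/5 (Left): <A|clean|clean>
step 4/5 (Left): <A|clean|clean>
step 5/5 (Right): <B|clean|clean>

<B|clean|clean>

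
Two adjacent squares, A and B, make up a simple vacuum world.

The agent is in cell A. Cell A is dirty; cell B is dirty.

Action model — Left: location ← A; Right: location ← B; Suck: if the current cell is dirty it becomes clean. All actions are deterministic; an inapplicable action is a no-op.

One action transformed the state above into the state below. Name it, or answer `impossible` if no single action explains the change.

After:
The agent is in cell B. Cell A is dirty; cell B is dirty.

try  Left: (A; A:dirty, B:dirty)
try Right: (B; A:dirty, B:dirty)  ← match
try  Suck: (A; A:clean, B:dirty)

Right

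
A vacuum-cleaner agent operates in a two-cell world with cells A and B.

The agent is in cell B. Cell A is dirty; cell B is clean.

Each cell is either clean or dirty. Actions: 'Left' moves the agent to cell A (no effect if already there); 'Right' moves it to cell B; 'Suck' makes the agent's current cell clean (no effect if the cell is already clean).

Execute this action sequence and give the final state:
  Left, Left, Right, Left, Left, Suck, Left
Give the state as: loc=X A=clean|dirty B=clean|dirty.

loc=A A=clean B=clean

step 1/7 (Left): loc=A A=dirty B=clean
step 2/7 (Left): loc=A A=dirty B=clean
step 3/7 (Right): loc=B A=dirty B=clean
step 4/7 (Left): loc=A A=dirty B=clean
step 5/7 (Left): loc=A A=dirty B=clean
step 6/7 (Suck): loc=A A=clean B=clean
step 7/7 (Left): loc=A A=clean B=clean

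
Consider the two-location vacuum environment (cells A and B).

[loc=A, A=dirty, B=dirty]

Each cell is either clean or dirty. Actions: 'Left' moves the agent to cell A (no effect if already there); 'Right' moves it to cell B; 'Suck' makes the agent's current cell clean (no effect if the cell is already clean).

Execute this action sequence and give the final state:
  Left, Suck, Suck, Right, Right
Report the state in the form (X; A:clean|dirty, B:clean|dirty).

step 1/5 (Left): (A; A:dirty, B:dirty)
step 2/5 (Suck): (A; A:clean, B:dirty)
step 3/5 (Suck): (A; A:clean, B:dirty)
step 4/5 (Right): (B; A:clean, B:dirty)
step 5/5 (Right): (B; A:clean, B:dirty)

(B; A:clean, B:dirty)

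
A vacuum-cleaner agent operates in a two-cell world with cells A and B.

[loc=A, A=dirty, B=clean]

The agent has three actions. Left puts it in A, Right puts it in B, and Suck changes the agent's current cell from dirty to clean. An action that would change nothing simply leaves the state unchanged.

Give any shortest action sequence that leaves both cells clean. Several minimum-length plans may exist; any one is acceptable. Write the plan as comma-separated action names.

1) do Suck; now loc=A A=clean B=clean
min 1: A is dirty, one Suck

Suck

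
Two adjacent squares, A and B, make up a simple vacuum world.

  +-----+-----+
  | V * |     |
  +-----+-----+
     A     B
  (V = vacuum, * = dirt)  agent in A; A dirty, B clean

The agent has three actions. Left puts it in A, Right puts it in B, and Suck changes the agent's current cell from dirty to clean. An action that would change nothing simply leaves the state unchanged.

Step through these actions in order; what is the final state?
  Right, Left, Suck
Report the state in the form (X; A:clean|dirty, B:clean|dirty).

Right (#1): (B; A:dirty, B:clean)
Left (#2): (A; A:dirty, B:clean)
Suck (#3): (A; A:clean, B:clean)

(A; A:clean, B:clean)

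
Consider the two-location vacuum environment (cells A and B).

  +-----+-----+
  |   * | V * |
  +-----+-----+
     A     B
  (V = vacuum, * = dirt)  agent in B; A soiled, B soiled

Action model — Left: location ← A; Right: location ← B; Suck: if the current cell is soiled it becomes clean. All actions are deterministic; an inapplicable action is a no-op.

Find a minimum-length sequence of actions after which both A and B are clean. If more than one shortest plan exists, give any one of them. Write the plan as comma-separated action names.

1. Suck → loc=B A=soiled B=clean
2. Left → loc=A A=soiled B=clean
3. Suck → loc=A A=clean B=clean
min 3: Suck B + move + Suck A

Suck, Left, Suck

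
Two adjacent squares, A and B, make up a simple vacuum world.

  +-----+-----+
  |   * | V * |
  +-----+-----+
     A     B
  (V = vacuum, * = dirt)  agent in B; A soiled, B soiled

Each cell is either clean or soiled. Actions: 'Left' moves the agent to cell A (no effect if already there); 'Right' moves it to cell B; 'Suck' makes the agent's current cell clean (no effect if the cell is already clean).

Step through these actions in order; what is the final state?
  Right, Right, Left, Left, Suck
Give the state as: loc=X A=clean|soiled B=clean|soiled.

loc=A A=clean B=soiled

step 1/5 (Right): loc=B A=soiled B=soiled
step 2/5 (Right): loc=B A=soiled B=soiled
step 3/5 (Left): loc=A A=soiled B=soiled
step 4/5 (Left): loc=A A=soiled B=soiled
step 5/5 (Suck): loc=A A=clean B=soiled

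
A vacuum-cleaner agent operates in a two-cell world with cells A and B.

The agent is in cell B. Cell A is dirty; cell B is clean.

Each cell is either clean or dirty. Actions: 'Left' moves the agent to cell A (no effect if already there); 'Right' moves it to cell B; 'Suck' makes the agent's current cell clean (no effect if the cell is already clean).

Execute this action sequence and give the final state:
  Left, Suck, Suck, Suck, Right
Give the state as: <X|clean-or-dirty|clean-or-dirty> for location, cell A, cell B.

1) do Left; now <A|dirty|clean>
2) do Suck; now <A|clean|clean>
3) do Suck; now <A|clean|clean>
4) do Suck; now <A|clean|clean>
5) do Right; now <B|clean|clean>

<B|clean|clean>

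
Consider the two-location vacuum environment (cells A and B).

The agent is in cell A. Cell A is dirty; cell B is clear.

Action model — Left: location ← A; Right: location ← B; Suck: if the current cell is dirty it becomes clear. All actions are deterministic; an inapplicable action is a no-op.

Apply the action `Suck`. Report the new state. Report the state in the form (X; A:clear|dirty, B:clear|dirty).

start: (A; A:dirty, B:clear)
[1] after Suck: (A; A:clear, B:clear)

(A; A:clear, B:clear)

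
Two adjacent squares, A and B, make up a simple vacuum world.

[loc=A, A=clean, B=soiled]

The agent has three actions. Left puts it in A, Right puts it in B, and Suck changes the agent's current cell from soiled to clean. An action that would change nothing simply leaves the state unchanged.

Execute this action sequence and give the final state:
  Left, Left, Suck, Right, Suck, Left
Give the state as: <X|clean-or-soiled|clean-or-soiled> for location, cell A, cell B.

Left (#1): <A|clean|soiled>
Left (#2): <A|clean|soiled>
Suck (#3): <A|clean|soiled>
Right (#4): <B|clean|soiled>
Suck (#5): <B|clean|clean>
Left (#6): <A|clean|clean>

<A|clean|clean>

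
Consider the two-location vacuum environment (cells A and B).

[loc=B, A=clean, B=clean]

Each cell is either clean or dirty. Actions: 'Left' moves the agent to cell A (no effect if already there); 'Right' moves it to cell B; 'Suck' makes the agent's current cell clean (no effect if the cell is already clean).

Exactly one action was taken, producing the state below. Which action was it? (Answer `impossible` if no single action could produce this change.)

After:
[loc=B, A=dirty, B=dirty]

try  Left: (A; A:clean, B:clean)
try Right: (B; A:clean, B:clean)
try  Suck: (B; A:clean, B:clean)
no single action produces the after-state

impossible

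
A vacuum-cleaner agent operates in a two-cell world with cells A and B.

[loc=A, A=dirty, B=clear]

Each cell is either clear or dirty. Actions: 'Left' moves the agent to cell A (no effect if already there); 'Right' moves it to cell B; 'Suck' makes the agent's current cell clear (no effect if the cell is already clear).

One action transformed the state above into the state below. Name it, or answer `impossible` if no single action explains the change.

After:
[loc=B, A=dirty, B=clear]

try  Left: in A — A dirty, B clear
try Right: in B — A dirty, B clear  ← match
try  Suck: in A — A clear, B clear

Right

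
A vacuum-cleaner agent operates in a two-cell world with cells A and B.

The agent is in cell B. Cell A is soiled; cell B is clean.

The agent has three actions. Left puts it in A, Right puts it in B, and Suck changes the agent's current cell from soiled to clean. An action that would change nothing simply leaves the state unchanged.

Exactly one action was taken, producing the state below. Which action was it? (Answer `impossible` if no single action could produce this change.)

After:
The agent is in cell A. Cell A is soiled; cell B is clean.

Left

try  Left: (A; A:soiled, B:clean)  ← match
try Right: (B; A:soiled, B:clean)
try  Suck: (B; A:soiled, B:clean)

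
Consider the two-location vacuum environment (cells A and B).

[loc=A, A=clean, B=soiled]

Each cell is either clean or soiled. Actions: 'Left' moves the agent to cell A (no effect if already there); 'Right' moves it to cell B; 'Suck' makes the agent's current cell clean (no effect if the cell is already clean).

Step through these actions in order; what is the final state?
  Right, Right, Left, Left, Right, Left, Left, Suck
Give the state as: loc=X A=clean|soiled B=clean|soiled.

Right (#1): loc=B A=clean B=soiled
Right (#2): loc=B A=clean B=soiled
Left (#3): loc=A A=clean B=soiled
Left (#4): loc=A A=clean B=soiled
Right (#5): loc=B A=clean B=soiled
Left (#6): loc=A A=clean B=soiled
Left (#7): loc=A A=clean B=soiled
Suck (#8): loc=A A=clean B=soiled

loc=A A=clean B=soiled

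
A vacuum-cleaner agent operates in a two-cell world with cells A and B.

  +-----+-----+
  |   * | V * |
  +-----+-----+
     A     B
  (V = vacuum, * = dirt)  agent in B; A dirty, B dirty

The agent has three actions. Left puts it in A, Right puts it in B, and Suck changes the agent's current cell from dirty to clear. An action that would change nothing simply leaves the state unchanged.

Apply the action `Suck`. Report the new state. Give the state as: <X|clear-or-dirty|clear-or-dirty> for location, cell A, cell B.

start: <B|dirty|dirty>
[1] after Suck: <B|dirty|clear>

<B|dirty|clear>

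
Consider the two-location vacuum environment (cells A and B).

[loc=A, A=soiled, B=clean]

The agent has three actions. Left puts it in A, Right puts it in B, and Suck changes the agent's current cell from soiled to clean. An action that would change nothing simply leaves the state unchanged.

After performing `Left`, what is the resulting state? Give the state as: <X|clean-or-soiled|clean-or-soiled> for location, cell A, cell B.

<A|soiled|clean>

start: <A|soiled|clean>
1) do Left; now <A|soiled|clean>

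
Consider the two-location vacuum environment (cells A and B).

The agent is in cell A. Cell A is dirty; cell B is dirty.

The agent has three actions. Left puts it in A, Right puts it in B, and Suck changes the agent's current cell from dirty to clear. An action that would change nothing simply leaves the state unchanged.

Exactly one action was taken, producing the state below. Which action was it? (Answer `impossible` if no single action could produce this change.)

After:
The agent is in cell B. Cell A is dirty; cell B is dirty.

Right

try  Left: <A|dirty|dirty>
try Right: <B|dirty|dirty>  ← match
try  Suck: <A|clear|dirty>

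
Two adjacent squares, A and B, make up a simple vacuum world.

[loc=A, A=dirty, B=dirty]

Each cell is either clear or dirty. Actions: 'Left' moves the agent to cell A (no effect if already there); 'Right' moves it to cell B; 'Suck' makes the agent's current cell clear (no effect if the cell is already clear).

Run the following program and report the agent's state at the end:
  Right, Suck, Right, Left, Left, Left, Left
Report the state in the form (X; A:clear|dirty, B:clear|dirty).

Right (#1): (B; A:dirty, B:dirty)
Suck (#2): (B; A:dirty, B:clear)
Right (#3): (B; A:dirty, B:clear)
Left (#4): (A; A:dirty, B:clear)
Left (#5): (A; A:dirty, B:clear)
Left (#6): (A; A:dirty, B:clear)
Left (#7): (A; A:dirty, B:clear)

(A; A:dirty, B:clear)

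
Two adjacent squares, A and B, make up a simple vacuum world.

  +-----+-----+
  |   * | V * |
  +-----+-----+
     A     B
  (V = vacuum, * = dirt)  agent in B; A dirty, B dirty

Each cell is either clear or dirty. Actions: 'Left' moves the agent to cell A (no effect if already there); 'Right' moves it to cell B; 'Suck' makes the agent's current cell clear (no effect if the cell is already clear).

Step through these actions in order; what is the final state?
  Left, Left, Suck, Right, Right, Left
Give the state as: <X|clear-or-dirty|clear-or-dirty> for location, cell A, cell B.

<A|clear|dirty>

step 1/6 (Left): <A|dirty|dirty>
step 2/6 (Left): <A|dirty|dirty>
step 3/6 (Suck): <A|clear|dirty>
step 4/6 (Right): <B|clear|dirty>
step 5/6 (Right): <B|clear|dirty>
step 6/6 (Left): <A|clear|dirty>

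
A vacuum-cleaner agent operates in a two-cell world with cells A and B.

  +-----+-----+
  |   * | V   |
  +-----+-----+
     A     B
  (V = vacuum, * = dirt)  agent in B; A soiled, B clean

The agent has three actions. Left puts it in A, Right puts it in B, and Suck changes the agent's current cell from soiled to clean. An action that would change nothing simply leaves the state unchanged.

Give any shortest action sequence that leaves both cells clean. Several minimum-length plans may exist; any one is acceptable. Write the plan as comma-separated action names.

Left, Suck

1. Left → (A; A:soiled, B:clean)
2. Suck → (A; A:clean, B:clean)
min 2: go A then Suck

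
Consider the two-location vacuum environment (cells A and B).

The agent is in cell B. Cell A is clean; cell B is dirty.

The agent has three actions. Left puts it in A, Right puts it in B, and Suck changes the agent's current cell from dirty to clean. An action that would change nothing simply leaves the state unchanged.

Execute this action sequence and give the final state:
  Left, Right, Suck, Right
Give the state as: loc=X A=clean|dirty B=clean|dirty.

loc=B A=clean B=clean

t=1 Left ⇒ loc=A A=clean B=dirty
t=2 Right ⇒ loc=B A=clean B=dirty
t=3 Suck ⇒ loc=B A=clean B=clean
t=4 Right ⇒ loc=B A=clean B=clean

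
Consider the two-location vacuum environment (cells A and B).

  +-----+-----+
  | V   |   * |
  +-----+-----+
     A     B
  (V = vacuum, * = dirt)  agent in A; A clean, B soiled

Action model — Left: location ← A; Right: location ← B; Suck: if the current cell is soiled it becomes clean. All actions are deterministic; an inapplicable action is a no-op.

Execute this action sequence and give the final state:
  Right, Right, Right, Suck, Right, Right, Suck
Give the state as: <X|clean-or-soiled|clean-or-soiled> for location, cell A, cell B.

<B|clean|clean>

step 1/7 (Right): <B|clean|soiled>
step 2/7 (Right): <B|clean|soiled>
step 3/7 (Right): <B|clean|soiled>
step 4/7 (Suck): <B|clean|clean>
step 5/7 (Right): <B|clean|clean>
step 6/7 (Right): <B|clean|clean>
step 7/7 (Suck): <B|clean|clean>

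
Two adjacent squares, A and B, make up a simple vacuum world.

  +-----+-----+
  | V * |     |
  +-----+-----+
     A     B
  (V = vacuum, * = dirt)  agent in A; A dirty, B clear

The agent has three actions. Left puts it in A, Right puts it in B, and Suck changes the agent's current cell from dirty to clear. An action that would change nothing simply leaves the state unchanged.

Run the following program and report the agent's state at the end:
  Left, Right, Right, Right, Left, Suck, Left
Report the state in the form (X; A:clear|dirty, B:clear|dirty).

step 1/7 (Left): (A; A:dirty, B:clear)
step 2/7 (Right): (B; A:dirty, B:clear)
step 3/7 (Right): (B; A:dirty, B:clear)
step 4/7 (Right): (B; A:dirty, B:clear)
step 5/7 (Left): (A; A:dirty, B:clear)
step 6/7 (Suck): (A; A:clear, B:clear)
step 7/7 (Left): (A; A:clear, B:clear)

(A; A:clear, B:clear)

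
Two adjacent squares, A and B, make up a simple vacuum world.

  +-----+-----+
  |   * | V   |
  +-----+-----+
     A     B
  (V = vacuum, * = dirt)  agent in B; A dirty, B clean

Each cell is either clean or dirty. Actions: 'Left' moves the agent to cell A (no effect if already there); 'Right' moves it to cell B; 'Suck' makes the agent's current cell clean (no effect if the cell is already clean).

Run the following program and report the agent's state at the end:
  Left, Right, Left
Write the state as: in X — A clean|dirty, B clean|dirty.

1) do Left; now in A — A dirty, B clean
2) do Right; now in B — A dirty, B clean
3) do Left; now in A — A dirty, B clean

in A — A dirty, B clean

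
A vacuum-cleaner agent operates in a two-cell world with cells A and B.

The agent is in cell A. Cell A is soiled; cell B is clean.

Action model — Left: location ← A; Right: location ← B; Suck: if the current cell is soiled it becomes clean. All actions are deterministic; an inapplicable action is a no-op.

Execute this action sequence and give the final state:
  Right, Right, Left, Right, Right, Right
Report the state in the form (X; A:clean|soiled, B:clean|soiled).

(B; A:soiled, B:clean)

step 1/6 (Right): (B; A:soiled, B:clean)
step 2/6 (Right): (B; A:soiled, B:clean)
step 3/6 (Left): (A; A:soiled, B:clean)
step 4/6 (Right): (B; A:soiled, B:clean)
step 5/6 (Right): (B; A:soiled, B:clean)
step 6/6 (Right): (B; A:soiled, B:clean)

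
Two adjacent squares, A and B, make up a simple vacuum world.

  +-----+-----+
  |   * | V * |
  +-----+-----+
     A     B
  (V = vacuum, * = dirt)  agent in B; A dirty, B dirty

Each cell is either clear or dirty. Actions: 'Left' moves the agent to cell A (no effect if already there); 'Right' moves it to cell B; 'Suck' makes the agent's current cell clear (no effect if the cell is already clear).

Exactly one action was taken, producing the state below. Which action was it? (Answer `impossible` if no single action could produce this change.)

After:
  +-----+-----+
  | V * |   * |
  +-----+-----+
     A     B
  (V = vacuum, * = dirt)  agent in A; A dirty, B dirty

try  Left: in A — A dirty, B dirty  ← match
try Right: in B — A dirty, B dirty
try  Suck: in B — A dirty, B clear

Left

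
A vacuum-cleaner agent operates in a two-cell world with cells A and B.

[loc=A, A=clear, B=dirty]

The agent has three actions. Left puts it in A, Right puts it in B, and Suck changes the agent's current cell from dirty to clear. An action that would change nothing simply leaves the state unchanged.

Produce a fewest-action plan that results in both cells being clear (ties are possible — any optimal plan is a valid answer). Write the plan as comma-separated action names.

Right, Suck

Right (#1): in B — A clear, B dirty
Suck (#2): in B — A clear, B clear
min 2: go B then Suck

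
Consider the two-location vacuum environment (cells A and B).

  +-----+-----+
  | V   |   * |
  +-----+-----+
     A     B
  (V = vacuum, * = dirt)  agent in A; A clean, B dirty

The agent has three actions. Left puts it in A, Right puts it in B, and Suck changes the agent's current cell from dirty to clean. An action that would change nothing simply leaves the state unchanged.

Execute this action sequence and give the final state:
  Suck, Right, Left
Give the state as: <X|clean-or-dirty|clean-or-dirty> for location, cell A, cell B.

step 1/3 (Suck): <A|clean|dirty>
step 2/3 (Right): <B|clean|dirty>
step 3/3 (Left): <A|clean|dirty>

<A|clean|dirty>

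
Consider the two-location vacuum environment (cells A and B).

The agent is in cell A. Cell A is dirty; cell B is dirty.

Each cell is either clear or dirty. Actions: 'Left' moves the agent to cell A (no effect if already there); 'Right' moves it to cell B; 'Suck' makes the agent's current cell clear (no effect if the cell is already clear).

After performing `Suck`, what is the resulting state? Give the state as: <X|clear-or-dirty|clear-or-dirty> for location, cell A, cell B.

<A|clear|dirty>

start: <A|dirty|dirty>
1. Suck → <A|clear|dirty>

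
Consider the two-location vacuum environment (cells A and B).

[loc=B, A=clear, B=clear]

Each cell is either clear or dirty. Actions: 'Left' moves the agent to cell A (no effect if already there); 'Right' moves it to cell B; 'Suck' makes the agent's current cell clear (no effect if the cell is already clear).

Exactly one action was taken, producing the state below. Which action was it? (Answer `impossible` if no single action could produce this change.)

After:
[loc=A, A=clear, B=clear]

Left

try  Left: loc=A A=clear B=clear  ← match
try Right: loc=B A=clear B=clear
try  Suck: loc=B A=clear B=clear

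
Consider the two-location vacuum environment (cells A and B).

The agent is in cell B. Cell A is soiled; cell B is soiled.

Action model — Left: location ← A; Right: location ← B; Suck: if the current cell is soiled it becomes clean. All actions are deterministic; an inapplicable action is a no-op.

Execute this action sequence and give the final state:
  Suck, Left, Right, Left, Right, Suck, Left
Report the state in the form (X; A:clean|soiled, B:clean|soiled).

1. Suck → (B; A:soiled, B:clean)
2. Left → (A; A:soiled, B:clean)
3. Right → (B; A:soiled, B:clean)
4. Left → (A; A:soiled, B:clean)
5. Right → (B; A:soiled, B:clean)
6. Suck → (B; A:soiled, B:clean)
7. Left → (A; A:soiled, B:clean)

(A; A:soiled, B:clean)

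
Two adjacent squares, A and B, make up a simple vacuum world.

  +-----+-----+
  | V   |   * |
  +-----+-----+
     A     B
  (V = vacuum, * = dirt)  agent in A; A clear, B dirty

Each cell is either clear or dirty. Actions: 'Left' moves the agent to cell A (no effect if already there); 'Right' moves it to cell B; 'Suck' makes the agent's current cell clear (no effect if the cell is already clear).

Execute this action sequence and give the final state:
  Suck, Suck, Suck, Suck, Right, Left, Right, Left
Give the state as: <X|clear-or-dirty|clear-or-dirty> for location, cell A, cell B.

Suck (#1): <A|clear|dirty>
Suck (#2): <A|clear|dirty>
Suck (#3): <A|clear|dirty>
Suck (#4): <A|clear|dirty>
Right (#5): <B|clear|dirty>
Left (#6): <A|clear|dirty>
Right (#7): <B|clear|dirty>
Left (#8): <A|clear|dirty>

<A|clear|dirty>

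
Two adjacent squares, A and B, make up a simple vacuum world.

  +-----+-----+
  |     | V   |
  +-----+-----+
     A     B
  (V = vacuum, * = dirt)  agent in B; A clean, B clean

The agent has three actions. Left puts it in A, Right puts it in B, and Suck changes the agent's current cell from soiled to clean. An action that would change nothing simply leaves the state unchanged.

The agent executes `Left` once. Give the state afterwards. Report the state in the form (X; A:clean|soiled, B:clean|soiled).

start: (B; A:clean, B:clean)
[1] after Left: (A; A:clean, B:clean)

(A; A:clean, B:clean)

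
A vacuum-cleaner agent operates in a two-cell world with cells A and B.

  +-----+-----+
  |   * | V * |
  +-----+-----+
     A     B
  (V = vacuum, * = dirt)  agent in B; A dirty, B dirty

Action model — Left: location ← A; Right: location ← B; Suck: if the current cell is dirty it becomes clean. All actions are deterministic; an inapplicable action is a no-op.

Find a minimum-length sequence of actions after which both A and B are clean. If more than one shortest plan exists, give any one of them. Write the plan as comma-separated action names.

Suck, Left, Suck

Suck (#1): loc=B A=dirty B=clean
Left (#2): loc=A A=dirty B=clean
Suck (#3): loc=A A=clean B=clean
min 3: Suck B + move + Suck A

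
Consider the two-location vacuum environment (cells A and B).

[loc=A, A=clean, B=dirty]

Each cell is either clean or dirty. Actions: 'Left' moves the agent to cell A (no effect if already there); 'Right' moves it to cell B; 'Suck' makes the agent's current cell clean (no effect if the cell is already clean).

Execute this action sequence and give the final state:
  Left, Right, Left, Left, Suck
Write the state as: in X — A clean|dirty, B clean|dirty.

in A — A clean, B dirty

Left (#1): in A — A clean, B dirty
Right (#2): in B — A clean, B dirty
Left (#3): in A — A clean, B dirty
Left (#4): in A — A clean, B dirty
Suck (#5): in A — A clean, B dirty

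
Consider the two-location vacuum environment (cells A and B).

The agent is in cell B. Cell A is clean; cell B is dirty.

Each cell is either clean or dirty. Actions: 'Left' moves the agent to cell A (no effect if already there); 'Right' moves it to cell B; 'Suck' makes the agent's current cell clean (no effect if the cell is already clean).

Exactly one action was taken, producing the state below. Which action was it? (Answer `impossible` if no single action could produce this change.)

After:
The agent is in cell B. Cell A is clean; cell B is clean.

Suck

try  Left: <A|clean|dirty>
try Right: <B|clean|dirty>
try  Suck: <B|clean|clean>  ← match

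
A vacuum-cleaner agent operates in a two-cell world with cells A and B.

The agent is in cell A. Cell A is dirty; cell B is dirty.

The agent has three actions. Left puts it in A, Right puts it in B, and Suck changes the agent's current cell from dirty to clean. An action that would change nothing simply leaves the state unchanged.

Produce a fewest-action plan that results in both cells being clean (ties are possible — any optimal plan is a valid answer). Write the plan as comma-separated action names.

Suck, Right, Suck

[1] after Suck: loc=A A=clean B=dirty
[2] after Right: loc=B A=clean B=dirty
[3] after Suck: loc=B A=clean B=clean
min 3: Suck A + move + Suck B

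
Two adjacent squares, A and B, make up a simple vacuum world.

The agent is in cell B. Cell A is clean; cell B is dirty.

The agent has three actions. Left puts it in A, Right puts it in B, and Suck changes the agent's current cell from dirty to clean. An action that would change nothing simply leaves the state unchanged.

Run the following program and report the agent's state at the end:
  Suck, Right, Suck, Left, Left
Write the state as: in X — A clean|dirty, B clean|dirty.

t=1 Suck ⇒ in B — A clean, B clean
t=2 Right ⇒ in B — A clean, B clean
t=3 Suck ⇒ in B — A clean, B clean
t=4 Left ⇒ in A — A clean, B clean
t=5 Left ⇒ in A — A clean, B clean

in A — A clean, B clean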